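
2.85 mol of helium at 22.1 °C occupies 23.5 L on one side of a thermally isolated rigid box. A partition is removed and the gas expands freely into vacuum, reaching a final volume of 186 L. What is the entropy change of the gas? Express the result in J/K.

ΔS_gas = 49 J/K

For an ideal gas in free expansion Q = 0 and W = 0, so T is unchanged.
Entropy is a state function; using a reversible isothermal path, ΔS_gas = nR ln(V₂/V₁) = 2.85 × 8.314 × ln(186/23.5) = 49 J/K.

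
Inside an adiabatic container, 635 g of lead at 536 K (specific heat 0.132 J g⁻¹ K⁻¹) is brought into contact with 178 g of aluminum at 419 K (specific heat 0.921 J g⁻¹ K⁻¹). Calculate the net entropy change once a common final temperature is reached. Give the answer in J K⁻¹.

Energy balance: T_f = (m₁c₁T₁ + m₂c₂T₂)/(m₁c₁ + m₂c₂) = 458.58 K.
ΔS₁ = m₁c₁ ln(T_f/T₁) = 83.82 × ln(458.58/536) = -13.08 J/K.
ΔS₂ = m₂c₂ ln(T_f/T₂) = 163.938 × ln(458.58/419) = 14.8 J/K.
ΔS_total = -13.08 + 14.8 = 1.72 J/K.

ΔS_total = 1.72 J/K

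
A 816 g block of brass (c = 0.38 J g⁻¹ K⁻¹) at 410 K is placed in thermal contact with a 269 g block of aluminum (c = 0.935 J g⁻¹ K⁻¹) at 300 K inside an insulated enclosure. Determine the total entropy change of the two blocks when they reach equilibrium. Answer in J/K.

ΔS_total = 6.68 J/K

Energy balance: T_f = (m₁c₁T₁ + m₂c₂T₂)/(m₁c₁ + m₂c₂) = 360.74 K.
ΔS₁ = m₁c₁ ln(T_f/T₁) = 310.08 × ln(360.74/410) = -39.69 J/K.
ΔS₂ = m₂c₂ ln(T_f/T₂) = 251.515 × ln(360.74/300) = 46.37 J/K.
ΔS_total = -39.69 + 46.37 = 6.68 J/K.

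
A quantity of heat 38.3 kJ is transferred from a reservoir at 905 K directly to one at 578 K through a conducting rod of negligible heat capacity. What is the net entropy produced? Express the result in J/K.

ΔS_hot = −Q/T_H = −38300/905 = -42.32 J/K and ΔS_cold = +Q/T_C = 38300/578 = 66.26 J/K.
ΔS_total = -42.32 + 66.26 = 23.9 J/K, positive as the second law requires.

ΔS_total = 23.9 J/K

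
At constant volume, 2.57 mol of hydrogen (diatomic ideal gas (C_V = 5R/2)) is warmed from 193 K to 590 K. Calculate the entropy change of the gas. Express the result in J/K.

ΔS = 59.7 J/K

At constant volume, ΔS = nC_V ln(T₂/T₁) with C_V = 5R/2 = 20.79 J mol⁻¹ K⁻¹.
ΔS = 2.57 × 20.79 × ln(590/193) = 59.7 J/K.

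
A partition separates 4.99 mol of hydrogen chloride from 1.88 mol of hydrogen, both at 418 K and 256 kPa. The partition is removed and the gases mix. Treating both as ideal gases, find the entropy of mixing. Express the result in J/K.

ΔS_mix = 33.5 J/K

Mole fractions: x_A = 4.99/6.87 = 0.726, x_B = 0.274.
ΔS_mix = −R(n_A ln x_A + n_B ln x_B) = −8.314 × (4.99 ln 0.726 + 1.88 ln 0.274) = 33.5 J/K.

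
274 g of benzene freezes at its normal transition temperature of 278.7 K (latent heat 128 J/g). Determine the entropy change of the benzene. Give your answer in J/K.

ΔS = -126 J/K

Heat released by the substance: Q = −mL = −274 × 128 = −35072 J.
At constant T, ΔS = Q_rev/T = −35072 / 278.7 = -126 J/K.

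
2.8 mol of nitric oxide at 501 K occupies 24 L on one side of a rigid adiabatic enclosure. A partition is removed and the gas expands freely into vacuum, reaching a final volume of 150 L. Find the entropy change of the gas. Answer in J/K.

ΔS_gas = 42.7 J/K

No heat is exchanged and no work is done, so the ideal-gas temperature stays constant.
Entropy is a state function; using a reversible isothermal path, ΔS_gas = nR ln(V₂/V₁) = 2.8 × 8.314 × ln(150/24) = 42.7 J/K.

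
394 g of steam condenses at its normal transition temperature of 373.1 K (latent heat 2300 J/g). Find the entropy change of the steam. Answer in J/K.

Heat released by the substance: Q = −mL = −394 × 2300 = −906200 J.
At constant T, ΔS = Q_rev/T = −906200 / 373.1 = -2430 J/K.

ΔS = -2430 J/K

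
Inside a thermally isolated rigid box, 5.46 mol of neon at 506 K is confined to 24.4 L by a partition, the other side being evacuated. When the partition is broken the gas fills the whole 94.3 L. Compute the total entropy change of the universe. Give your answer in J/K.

No heat is exchanged and no work is done, so the ideal-gas temperature stays constant.
Entropy is a state function; using a reversible isothermal path, ΔS_gas = nR ln(V₂/V₁) = 5.46 × 8.314 × ln(94.3/24.4) = 61.4 J/K.
The insulated surroundings exchange no heat, so ΔS_surr = 0 and ΔS_universe = ΔS_gas.

ΔS_universe = 61.4 J/K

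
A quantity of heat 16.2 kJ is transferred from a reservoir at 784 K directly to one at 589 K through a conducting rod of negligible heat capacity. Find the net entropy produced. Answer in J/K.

ΔS_total = 6.84 J/K

ΔS_hot = −Q/T_H = −16200/784 = -20.66 J/K and ΔS_cold = +Q/T_C = 16200/589 = 27.5 J/K.
ΔS_total = -20.66 + 27.5 = 6.84 J/K, positive as the second law requires.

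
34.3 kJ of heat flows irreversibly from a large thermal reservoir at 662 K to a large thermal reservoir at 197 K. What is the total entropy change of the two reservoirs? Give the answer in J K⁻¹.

ΔS_hot = −Q/T_H = −34300/662 = -51.81 J/K and ΔS_cold = +Q/T_C = 34300/197 = 174.1 J/K.
ΔS_total = -51.81 + 174.1 = 122 J/K, positive as the second law requires.

ΔS_total = 122 J/K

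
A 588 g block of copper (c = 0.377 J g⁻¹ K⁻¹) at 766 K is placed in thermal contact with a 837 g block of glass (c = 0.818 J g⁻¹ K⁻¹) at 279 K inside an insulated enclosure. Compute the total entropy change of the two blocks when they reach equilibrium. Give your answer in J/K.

ΔS_total = 98.3 J/K

Energy balance: T_f = (m₁c₁T₁ + m₂c₂T₂)/(m₁c₁ + m₂c₂) = 398.11 K.
ΔS₁ = m₁c₁ ln(T_f/T₁) = 221.676 × ln(398.11/766) = -145.1 J/K.
ΔS₂ = m₂c₂ ln(T_f/T₂) = 684.666 × ln(398.11/279) = 243.4 J/K.
ΔS_total = -145.1 + 243.4 = 98.3 J/K.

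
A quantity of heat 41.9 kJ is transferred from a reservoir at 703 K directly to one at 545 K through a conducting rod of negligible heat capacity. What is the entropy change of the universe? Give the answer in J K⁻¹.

ΔS_total = 17.3 J/K

ΔS_hot = −Q/T_H = −41900/703 = -59.6 J/K and ΔS_cold = +Q/T_C = 41900/545 = 76.88 J/K.
ΔS_total = -59.6 + 76.88 = 17.3 J/K, positive as the second law requires.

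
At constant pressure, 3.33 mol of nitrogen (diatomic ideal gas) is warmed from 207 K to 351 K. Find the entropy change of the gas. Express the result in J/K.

ΔS = 51.2 J/K

At constant pressure, ΔS = nC_p ln(T₂/T₁) with C_p = 7R/2 = 29.1 J mol⁻¹ K⁻¹.
ΔS = 3.33 × 29.1 × ln(351/207) = 51.2 J/K.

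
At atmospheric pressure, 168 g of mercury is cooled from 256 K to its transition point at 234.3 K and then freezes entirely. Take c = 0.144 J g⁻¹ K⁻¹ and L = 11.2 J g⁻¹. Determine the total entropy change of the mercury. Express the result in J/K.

ΔS = -10.2 J/K

Cooling step: ΔS₁ = m c ln(T_tr/T_i) = 168 × 0.144 × ln(234.3/256) = -2.143 J/K.
Phase change: ΔS₂ = −mL/T_tr = −168 × 11.2 / 234.3 = -8.031 J/K.
ΔS_total = (-2.143) + (-8.031) = -10.2 J/K.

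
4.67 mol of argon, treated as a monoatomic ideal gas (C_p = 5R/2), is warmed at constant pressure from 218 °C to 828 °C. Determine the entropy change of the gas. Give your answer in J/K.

In kelvin: T₁ = 491.15 K, T₂ = 1101.15 K. At constant pressure, ΔS = nC_p ln(T₂/T₁) with C_p = 5R/2 = 20.79 J mol⁻¹ K⁻¹.
ΔS = 4.67 × 20.79 × ln(1101.15/491.15) = 78.4 J/K.

ΔS = 78.4 J/K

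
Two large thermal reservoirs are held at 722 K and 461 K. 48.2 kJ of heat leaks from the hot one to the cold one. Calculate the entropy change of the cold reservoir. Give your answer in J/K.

ΔS_cold = 105 J/K

The cold reservoir gains heat Q, so ΔS_cold = +Q/T_C = 48200/461 = 105 J/K.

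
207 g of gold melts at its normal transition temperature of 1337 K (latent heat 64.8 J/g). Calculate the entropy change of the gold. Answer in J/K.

Heat absorbed by the substance: Q = mL = 207 × 64.8 = 13413.6 J.
At constant T, ΔS = Q_rev/T = 13413.6 / 1337 = 10 J/K.

ΔS = 10 J/K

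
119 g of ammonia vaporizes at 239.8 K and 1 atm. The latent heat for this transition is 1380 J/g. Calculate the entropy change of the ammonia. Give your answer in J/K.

Heat absorbed by the substance: Q = mL = 119 × 1380 = 164220 J.
At constant T, ΔS = Q_rev/T = 164220 / 239.8 = 685 J/K.

ΔS = 685 J/K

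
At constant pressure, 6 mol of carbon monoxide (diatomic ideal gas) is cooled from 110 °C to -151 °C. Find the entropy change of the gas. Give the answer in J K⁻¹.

In kelvin: T₁ = 383.15 K, T₂ = 122.15 K. At constant pressure, ΔS = nC_p ln(T₂/T₁) with C_p = 7R/2 = 29.1 J mol⁻¹ K⁻¹.
ΔS = 6 × 29.1 × ln(122.15/383.15) = -200 J/K.

ΔS = -200 J/K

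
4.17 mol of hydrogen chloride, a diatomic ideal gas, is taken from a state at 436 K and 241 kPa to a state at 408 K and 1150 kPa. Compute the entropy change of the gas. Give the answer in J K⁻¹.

ΔS = -62.2 J/K

ΔS = nC_p ln(T₂/T₁) − nR ln(P₂/P₁), with C_p = 7R/2 = 29.1 J mol⁻¹ K⁻¹ for a diatomic ideal gas.
ΔS = 4.17 × [29.1 × ln(408/436) − 8.314 × ln(1150/241)] = -62.2 J/K.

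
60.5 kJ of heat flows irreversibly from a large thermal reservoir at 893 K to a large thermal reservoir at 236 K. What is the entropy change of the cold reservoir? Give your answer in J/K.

ΔS_cold = 256 J/K

The cold reservoir gains heat Q, so ΔS_cold = +Q/T_C = 60500/236 = 256 J/K.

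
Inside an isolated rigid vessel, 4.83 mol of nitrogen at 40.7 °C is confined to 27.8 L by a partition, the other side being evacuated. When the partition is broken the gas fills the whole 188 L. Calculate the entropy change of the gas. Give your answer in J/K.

ΔS_gas = 76.8 J/K

No heat is exchanged and no work is done, so the ideal-gas temperature stays constant.
Entropy is a state function; using a reversible isothermal path, ΔS_gas = nR ln(V₂/V₁) = 4.83 × 8.314 × ln(188/27.8) = 76.8 J/K.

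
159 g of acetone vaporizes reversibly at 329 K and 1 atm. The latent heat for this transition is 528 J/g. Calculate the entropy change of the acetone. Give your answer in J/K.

ΔS = 255 J/K

Heat absorbed by the substance: Q = mL = 159 × 528 = 83952 J.
At constant T, ΔS = Q_rev/T = 83952 / 329 = 255 J/K.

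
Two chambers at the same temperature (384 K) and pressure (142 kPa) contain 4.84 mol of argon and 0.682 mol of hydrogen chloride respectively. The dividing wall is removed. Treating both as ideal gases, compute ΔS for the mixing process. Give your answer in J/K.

ΔS_mix = 17.2 J/K

Mole fractions: x_A = 4.84/5.52 = 0.876, x_B = 0.124.
ΔS_mix = −R(n_A ln x_A + n_B ln x_B) = −8.314 × (4.84 ln 0.876 + 0.682 ln 0.124) = 17.2 J/K.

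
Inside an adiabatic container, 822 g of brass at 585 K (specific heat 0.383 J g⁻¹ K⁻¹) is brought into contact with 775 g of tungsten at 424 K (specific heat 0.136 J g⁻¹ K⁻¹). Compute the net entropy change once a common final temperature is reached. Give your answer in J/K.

ΔS_total = 3.87 J/K

Energy balance: T_f = (m₁c₁T₁ + m₂c₂T₂)/(m₁c₁ + m₂c₂) = 544.62 K.
ΔS₁ = m₁c₁ ln(T_f/T₁) = 314.826 × ln(544.62/585) = -22.52 J/K.
ΔS₂ = m₂c₂ ln(T_f/T₂) = 105.4 × ln(544.62/424) = 26.39 J/K.
ΔS_total = -22.52 + 26.39 = 3.87 J/K.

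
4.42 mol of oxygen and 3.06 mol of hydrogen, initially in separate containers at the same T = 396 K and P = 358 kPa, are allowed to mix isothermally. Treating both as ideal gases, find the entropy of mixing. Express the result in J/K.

ΔS_mix = 42.1 J/K

Mole fractions: x_A = 4.42/7.48 = 0.591, x_B = 0.409.
ΔS_mix = −R(n_A ln x_A + n_B ln x_B) = −8.314 × (4.42 ln 0.591 + 3.06 ln 0.409) = 42.1 J/K.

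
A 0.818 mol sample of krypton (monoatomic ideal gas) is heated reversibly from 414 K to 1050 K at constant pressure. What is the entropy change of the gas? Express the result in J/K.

At constant pressure, ΔS = nC_p ln(T₂/T₁) with C_p = 5R/2 = 20.79 J mol⁻¹ K⁻¹.
ΔS = 0.818 × 20.79 × ln(1050/414) = 15.8 J/K.

ΔS = 15.8 J/K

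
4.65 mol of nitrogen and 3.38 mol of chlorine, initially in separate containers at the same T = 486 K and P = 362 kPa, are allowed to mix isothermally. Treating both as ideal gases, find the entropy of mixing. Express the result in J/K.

ΔS_mix = 45.4 J/K

Mole fractions: x_A = 4.65/8.03 = 0.579, x_B = 0.421.
ΔS_mix = −R(n_A ln x_A + n_B ln x_B) = −8.314 × (4.65 ln 0.579 + 3.38 ln 0.421) = 45.4 J/K.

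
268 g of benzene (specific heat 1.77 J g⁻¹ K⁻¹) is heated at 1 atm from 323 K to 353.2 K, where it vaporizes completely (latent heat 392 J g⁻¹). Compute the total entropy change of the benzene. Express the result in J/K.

Warming step: ΔS₁ = m c ln(T_tr/T_i) = 268 × 1.77 × ln(353.2/323) = 42.4 J/K.
Phase change: ΔS₂ = +mL/T_tr = 268 × 392 / 353.2 = 297.4 J/K.
ΔS_total = (42.4) + (297.4) = 340 J/K.

ΔS = 340 J/K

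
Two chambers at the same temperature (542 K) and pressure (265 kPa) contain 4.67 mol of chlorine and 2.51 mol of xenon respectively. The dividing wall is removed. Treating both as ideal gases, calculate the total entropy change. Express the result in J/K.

ΔS_mix = 38.6 J/K

Mole fractions: x_A = 4.67/7.18 = 0.65, x_B = 0.35.
ΔS_mix = −R(n_A ln x_A + n_B ln x_B) = −8.314 × (4.67 ln 0.65 + 2.51 ln 0.35) = 38.6 J/K.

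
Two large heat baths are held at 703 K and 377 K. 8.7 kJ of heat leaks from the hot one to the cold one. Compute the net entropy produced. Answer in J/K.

ΔS_hot = −Q/T_H = −8700/703 = -12.38 J/K and ΔS_cold = +Q/T_C = 8700/377 = 23.08 J/K.
ΔS_total = -12.38 + 23.08 = 10.7 J/K, positive as the second law requires.

ΔS_total = 10.7 J/K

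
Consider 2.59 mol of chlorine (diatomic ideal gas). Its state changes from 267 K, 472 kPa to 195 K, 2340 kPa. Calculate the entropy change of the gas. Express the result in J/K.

ΔS = -58.2 J/K

ΔS = nC_p ln(T₂/T₁) − nR ln(P₂/P₁), with C_p = 7R/2 = 29.1 J mol⁻¹ K⁻¹ for a diatomic ideal gas.
ΔS = 2.59 × [29.1 × ln(195/267) − 8.314 × ln(2340/472)] = -58.2 J/K.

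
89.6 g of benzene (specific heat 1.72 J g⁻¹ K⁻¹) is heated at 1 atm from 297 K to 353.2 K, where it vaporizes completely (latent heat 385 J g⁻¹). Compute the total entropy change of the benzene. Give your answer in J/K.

ΔS = 124 J/K

Warming step: ΔS₁ = m c ln(T_tr/T_i) = 89.6 × 1.72 × ln(353.2/297) = 26.71 J/K.
Phase change: ΔS₂ = +mL/T_tr = 89.6 × 385 / 353.2 = 97.67 J/K.
ΔS_total = (26.71) + (97.67) = 124 J/K.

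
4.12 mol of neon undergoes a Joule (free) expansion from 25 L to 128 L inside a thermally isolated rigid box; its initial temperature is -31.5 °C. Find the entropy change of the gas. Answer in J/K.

ΔS_gas = 55.9 J/K

For an ideal gas in free expansion Q = 0 and W = 0, so T is unchanged.
Entropy is a state function; using a reversible isothermal path, ΔS_gas = nR ln(V₂/V₁) = 4.12 × 8.314 × ln(128/25) = 55.9 J/K.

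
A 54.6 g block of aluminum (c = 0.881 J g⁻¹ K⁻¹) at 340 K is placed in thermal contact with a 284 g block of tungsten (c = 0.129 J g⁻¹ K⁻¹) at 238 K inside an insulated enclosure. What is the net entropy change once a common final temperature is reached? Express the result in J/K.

Energy balance: T_f = (m₁c₁T₁ + m₂c₂T₂)/(m₁c₁ + m₂c₂) = 295.9 K.
ΔS₁ = m₁c₁ ln(T_f/T₁) = 48.1026 × ln(295.9/340) = -6.682 J/K.
ΔS₂ = m₂c₂ ln(T_f/T₂) = 36.636 × ln(295.9/238) = 7.978 J/K.
ΔS_total = -6.682 + 7.978 = 1.3 J/K.

ΔS_total = 1.3 J/K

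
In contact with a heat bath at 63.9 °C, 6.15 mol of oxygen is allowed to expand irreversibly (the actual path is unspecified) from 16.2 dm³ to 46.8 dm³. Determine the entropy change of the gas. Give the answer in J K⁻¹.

Entropy is a state function, so ΔS_gas depends only on the end states.
For an isothermal ideal gas ΔS_gas = nR ln(V₂/V₁) = 6.15 × 8.314 × ln(46.8/16.2) = 54.2 J/K.

ΔS_gas = 54.2 J/K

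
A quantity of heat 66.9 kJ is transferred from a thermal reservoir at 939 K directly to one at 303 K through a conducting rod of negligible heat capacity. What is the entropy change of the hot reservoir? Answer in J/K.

The hot reservoir loses heat Q, so ΔS_hot = −Q/T_H = −66900/939 = -71.2 J/K.

ΔS_hot = -71.2 J/K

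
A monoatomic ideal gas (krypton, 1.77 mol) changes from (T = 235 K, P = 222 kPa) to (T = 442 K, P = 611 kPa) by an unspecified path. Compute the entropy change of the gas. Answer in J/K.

ΔS = 8.34 J/K

ΔS = nC_p ln(T₂/T₁) − nR ln(P₂/P₁), with C_p = 5R/2 = 20.79 J mol⁻¹ K⁻¹ for a monoatomic ideal gas.
ΔS = 1.77 × [20.79 × ln(442/235) − 8.314 × ln(611/222)] = 8.34 J/K.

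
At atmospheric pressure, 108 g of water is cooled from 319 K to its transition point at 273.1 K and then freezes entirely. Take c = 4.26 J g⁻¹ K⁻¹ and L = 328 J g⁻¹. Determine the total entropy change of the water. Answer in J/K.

Cooling step: ΔS₁ = m c ln(T_tr/T_i) = 108 × 4.26 × ln(273.1/319) = -71.47 J/K.
Phase change: ΔS₂ = −mL/T_tr = −108 × 328 / 273.1 = -129.7 J/K.
ΔS_total = (-71.47) + (-129.7) = -201 J/K.

ΔS = -201 J/K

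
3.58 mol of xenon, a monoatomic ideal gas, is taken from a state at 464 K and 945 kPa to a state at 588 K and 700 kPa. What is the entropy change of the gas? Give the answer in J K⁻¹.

ΔS = nC_p ln(T₂/T₁) − nR ln(P₂/P₁), with C_p = 5R/2 = 20.79 J mol⁻¹ K⁻¹ for a monoatomic ideal gas.
ΔS = 3.58 × [20.79 × ln(588/464) − 8.314 × ln(700/945)] = 26.6 J/K.

ΔS = 26.6 J/K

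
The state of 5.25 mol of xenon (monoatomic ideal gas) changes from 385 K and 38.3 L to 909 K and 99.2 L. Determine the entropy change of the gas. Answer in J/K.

Entropy is a state function: ΔS = nC_V ln(T₂/T₁) + nR ln(V₂/V₁), with C_V = 3R/2 = 12.47 J mol⁻¹ K⁻¹ for a monoatomic ideal gas.
ΔS = 5.25 × [12.47 × ln(909/385) + 8.314 × ln(99.2/38.3)] = 97.8 J/K.

ΔS = 97.8 J/K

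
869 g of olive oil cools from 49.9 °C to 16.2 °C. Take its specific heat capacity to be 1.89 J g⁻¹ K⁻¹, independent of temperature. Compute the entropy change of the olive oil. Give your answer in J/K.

In kelvin: T₁ = 323.05 K, T₂ = 289.35 K. ΔS = ∫dQ_rev/T = m c ln(T₂/T₁) = 869 × 1.89 × ln(289.35/323.05) = -181 J/K.

ΔS = -181 J/K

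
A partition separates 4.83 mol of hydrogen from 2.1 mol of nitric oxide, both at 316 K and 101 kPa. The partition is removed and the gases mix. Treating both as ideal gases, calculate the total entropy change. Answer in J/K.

ΔS_mix = 35.3 J/K

Mole fractions: x_A = 4.83/6.93 = 0.697, x_B = 0.303.
ΔS_mix = −R(n_A ln x_A + n_B ln x_B) = −8.314 × (4.83 ln 0.697 + 2.1 ln 0.303) = 35.3 J/K.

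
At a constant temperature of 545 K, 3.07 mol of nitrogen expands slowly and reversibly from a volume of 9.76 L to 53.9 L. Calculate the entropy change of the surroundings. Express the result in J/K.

For an isothermal ideal gas ΔS_gas = nR ln(V₂/V₁) = 3.07 × 8.314 × ln(53.9/9.76) = 43.6 J/K.
The process is reversible, so ΔS_surr = −ΔS_gas = -43.6 J/K and ΔS_universe = 0.

ΔS_surr = -43.6 J/K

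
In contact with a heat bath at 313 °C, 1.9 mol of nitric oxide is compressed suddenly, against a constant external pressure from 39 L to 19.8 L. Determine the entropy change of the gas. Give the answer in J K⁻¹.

Entropy is a state function, so ΔS_gas depends only on the end states.
For an isothermal ideal gas ΔS_gas = nR ln(V₂/V₁) = 1.9 × 8.314 × ln(19.8/39) = -10.7 J/K.

ΔS_gas = -10.7 J/K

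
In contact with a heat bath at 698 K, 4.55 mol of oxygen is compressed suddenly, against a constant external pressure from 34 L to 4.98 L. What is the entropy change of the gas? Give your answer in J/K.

ΔS_gas = -72.7 J/K

Entropy is a state function, so ΔS_gas depends only on the end states.
For an isothermal ideal gas ΔS_gas = nR ln(V₂/V₁) = 4.55 × 8.314 × ln(4.98/34) = -72.7 J/K.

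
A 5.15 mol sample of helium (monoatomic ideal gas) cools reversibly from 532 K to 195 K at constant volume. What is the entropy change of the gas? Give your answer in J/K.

ΔS = -64.5 J/K

At constant volume, ΔS = nC_V ln(T₂/T₁) with C_V = 3R/2 = 12.47 J mol⁻¹ K⁻¹.
ΔS = 5.15 × 12.47 × ln(195/532) = -64.5 J/K.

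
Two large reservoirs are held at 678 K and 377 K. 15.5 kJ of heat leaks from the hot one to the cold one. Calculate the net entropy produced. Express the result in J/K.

ΔS_hot = −Q/T_H = −15500/678 = -22.861 J/K and ΔS_cold = +Q/T_C = 15500/377 = 41.114 J/K.
ΔS_total = -22.861 + 41.114 = 18.3 J/K, positive as the second law requires.

ΔS_total = 18.3 J/K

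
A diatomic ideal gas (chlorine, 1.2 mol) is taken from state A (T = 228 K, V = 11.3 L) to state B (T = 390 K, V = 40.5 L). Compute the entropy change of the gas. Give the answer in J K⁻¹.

Entropy is a state function: ΔS = nC_V ln(T₂/T₁) + nR ln(V₂/V₁), with C_V = 5R/2 = 20.79 J mol⁻¹ K⁻¹ for a diatomic ideal gas.
ΔS = 1.2 × [20.79 × ln(390/228) + 8.314 × ln(40.5/11.3)] = 26.1 J/K.

ΔS = 26.1 J/K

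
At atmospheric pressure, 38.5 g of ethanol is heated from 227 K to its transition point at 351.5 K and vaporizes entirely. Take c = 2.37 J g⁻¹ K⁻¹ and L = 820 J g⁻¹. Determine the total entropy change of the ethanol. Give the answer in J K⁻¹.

Warming step: ΔS₁ = m c ln(T_tr/T_i) = 38.5 × 2.37 × ln(351.5/227) = 39.9 J/K.
Phase change: ΔS₂ = +mL/T_tr = 38.5 × 820 / 351.5 = 89.82 J/K.
ΔS_total = (39.9) + (89.82) = 130 J/K.

ΔS = 130 J/K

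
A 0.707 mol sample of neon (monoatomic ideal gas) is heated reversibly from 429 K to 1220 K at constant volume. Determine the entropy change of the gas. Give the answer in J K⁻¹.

At constant volume, ΔS = nC_V ln(T₂/T₁) with C_V = 3R/2 = 12.47 J mol⁻¹ K⁻¹.
ΔS = 0.707 × 12.47 × ln(1220/429) = 9.22 J/K.

ΔS = 9.22 J/K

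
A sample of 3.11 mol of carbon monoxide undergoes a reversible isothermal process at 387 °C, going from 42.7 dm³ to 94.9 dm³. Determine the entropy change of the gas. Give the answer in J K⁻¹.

ΔS_gas = 20.6 J/K

For an isothermal ideal gas ΔS_gas = nR ln(V₂/V₁) = 3.11 × 8.314 × ln(94.9/42.7) = 20.6 J/K.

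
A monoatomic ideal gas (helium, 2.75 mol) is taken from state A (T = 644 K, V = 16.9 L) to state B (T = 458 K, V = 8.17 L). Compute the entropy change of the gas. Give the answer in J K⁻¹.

Entropy is a state function: ΔS = nC_V ln(T₂/T₁) + nR ln(V₂/V₁), with C_V = 3R/2 = 12.47 J mol⁻¹ K⁻¹ for a monoatomic ideal gas.
ΔS = 2.75 × [12.47 × ln(458/644) + 8.314 × ln(8.17/16.9)] = -28.3 J/K.

ΔS = -28.3 J/K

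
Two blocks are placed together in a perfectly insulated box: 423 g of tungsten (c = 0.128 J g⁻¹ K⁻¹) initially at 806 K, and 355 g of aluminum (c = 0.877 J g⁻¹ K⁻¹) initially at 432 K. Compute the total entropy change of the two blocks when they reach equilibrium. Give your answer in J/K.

Energy balance: T_f = (m₁c₁T₁ + m₂c₂T₂)/(m₁c₁ + m₂c₂) = 487.41 K.
ΔS₁ = m₁c₁ ln(T_f/T₁) = 54.144 × ln(487.41/806) = -27.23 J/K.
ΔS₂ = m₂c₂ ln(T_f/T₂) = 311.335 × ln(487.41/432) = 37.57 J/K.
ΔS_total = -27.23 + 37.57 = 10.3 J/K.

ΔS_total = 10.3 J/K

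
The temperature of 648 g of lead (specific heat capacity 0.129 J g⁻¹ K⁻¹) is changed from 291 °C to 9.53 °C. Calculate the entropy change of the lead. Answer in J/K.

ΔS = -57.8 J/K

In kelvin: T₁ = 564.15 K, T₂ = 282.68 K. ΔS = ∫dQ_rev/T = m c ln(T₂/T₁) = 648 × 0.129 × ln(282.68/564.15) = -57.8 J/K.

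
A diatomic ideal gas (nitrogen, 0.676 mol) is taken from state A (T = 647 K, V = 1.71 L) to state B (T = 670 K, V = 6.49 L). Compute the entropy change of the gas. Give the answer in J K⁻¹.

Entropy is a state function: ΔS = nC_V ln(T₂/T₁) + nR ln(V₂/V₁), with C_V = 5R/2 = 20.79 J mol⁻¹ K⁻¹ for a diatomic ideal gas.
ΔS = 0.676 × [20.79 × ln(670/647) + 8.314 × ln(6.49/1.71)] = 7.99 J/K.

ΔS = 7.99 J/K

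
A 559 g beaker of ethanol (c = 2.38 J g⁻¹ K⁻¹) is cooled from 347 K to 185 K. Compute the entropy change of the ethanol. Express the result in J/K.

ΔS = ∫dQ_rev/T = m c ln(T₂/T₁) = 559 × 2.38 × ln(185/347) = -837 J/K.

ΔS = -837 J/K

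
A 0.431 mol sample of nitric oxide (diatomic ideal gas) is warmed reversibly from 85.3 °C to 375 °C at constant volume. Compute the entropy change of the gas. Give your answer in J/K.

ΔS = 5.31 J/K

In kelvin: T₁ = 358.45 K, T₂ = 648.15 K. At constant volume, ΔS = nC_V ln(T₂/T₁) with C_V = 5R/2 = 20.79 J mol⁻¹ K⁻¹.
ΔS = 0.431 × 20.79 × ln(648.15/358.45) = 5.31 J/K.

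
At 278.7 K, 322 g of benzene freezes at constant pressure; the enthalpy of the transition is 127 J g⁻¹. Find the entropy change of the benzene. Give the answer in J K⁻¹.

ΔS = -147 J/K

Heat released by the substance: Q = −mL = −322 × 127 = −40894 J.
At constant T, ΔS = Q_rev/T = −40894 / 278.7 = -147 J/K.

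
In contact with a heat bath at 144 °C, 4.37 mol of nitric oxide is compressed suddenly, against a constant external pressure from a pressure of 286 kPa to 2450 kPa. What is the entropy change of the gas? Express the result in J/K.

Entropy is a state function, so ΔS_gas depends only on the end states.
For an isothermal ideal gas ΔS_gas = nR ln(P₁/P₂) = 4.37 × 8.314 × ln(286/2450) = -78 J/K.

ΔS_gas = -78 J/K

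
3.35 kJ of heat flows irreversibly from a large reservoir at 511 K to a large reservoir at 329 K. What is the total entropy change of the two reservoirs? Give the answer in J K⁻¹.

ΔS_hot = −Q/T_H = −3350/511 = -6.5558 J/K and ΔS_cold = +Q/T_C = 3350/329 = 10.182 J/K.
ΔS_total = -6.5558 + 10.182 = 3.63 J/K, positive as the second law requires.

ΔS_total = 3.63 J/K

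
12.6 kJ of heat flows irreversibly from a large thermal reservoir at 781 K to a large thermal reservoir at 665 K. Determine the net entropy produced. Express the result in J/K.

ΔS_hot = −Q/T_H = −12600/781 = -16.133 J/K and ΔS_cold = +Q/T_C = 12600/665 = 18.947 J/K.
ΔS_total = -16.133 + 18.947 = 2.81 J/K, positive as the second law requires.

ΔS_total = 2.81 J/K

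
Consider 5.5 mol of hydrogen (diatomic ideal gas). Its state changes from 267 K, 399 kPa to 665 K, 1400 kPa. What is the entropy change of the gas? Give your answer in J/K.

ΔS = nC_p ln(T₂/T₁) − nR ln(P₂/P₁), with C_p = 7R/2 = 29.1 J mol⁻¹ K⁻¹ for a diatomic ideal gas.
ΔS = 5.5 × [29.1 × ln(665/267) − 8.314 × ln(1400/399)] = 88.6 J/K.

ΔS = 88.6 J/K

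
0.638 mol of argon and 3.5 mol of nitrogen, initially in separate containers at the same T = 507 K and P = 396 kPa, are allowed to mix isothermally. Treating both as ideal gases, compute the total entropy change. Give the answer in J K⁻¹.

Mole fractions: x_A = 0.638/4.14 = 0.154, x_B = 0.846.
ΔS_mix = −R(n_A ln x_A + n_B ln x_B) = −8.314 × (0.638 ln 0.154 + 3.5 ln 0.846) = 14.8 J/K.

ΔS_mix = 14.8 J/K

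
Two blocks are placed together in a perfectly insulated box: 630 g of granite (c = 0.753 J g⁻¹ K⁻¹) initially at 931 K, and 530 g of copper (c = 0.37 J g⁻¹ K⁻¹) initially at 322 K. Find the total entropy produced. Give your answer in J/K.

ΔS_total = 65.8 J/K

Energy balance: T_f = (m₁c₁T₁ + m₂c₂T₂)/(m₁c₁ + m₂c₂) = 752.88 K.
ΔS₁ = m₁c₁ ln(T_f/T₁) = 474.39 × ln(752.88/931) = -100.74 J/K.
ΔS₂ = m₂c₂ ln(T_f/T₂) = 196.1 × ln(752.88/322) = 166.56 J/K.
ΔS_total = -100.74 + 166.56 = 65.8 J/K.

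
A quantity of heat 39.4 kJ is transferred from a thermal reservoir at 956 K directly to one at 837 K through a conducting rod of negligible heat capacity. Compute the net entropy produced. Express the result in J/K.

ΔS_total = 5.86 J/K

ΔS_hot = −Q/T_H = −39400/956 = -41.21 J/K and ΔS_cold = +Q/T_C = 39400/837 = 47.07 J/K.
ΔS_total = -41.21 + 47.07 = 5.86 J/K, positive as the second law requires.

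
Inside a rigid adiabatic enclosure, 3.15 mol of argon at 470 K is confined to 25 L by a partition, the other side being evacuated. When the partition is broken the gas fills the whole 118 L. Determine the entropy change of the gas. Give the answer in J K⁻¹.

ΔS_gas = 40.6 J/K

No heat is exchanged and no work is done, so the ideal-gas temperature stays constant.
Entropy is a state function; using a reversible isothermal path, ΔS_gas = nR ln(V₂/V₁) = 3.15 × 8.314 × ln(118/25) = 40.6 J/K.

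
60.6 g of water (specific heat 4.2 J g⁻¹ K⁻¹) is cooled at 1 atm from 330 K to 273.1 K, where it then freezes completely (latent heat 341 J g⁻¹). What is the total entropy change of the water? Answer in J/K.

ΔS = -124 J/K

Cooling step: ΔS₁ = m c ln(T_tr/T_i) = 60.6 × 4.2 × ln(273.1/330) = -48.17 J/K.
Phase change: ΔS₂ = −mL/T_tr = −60.6 × 341 / 273.1 = -75.67 J/K.
ΔS_total = (-48.17) + (-75.67) = -124 J/K.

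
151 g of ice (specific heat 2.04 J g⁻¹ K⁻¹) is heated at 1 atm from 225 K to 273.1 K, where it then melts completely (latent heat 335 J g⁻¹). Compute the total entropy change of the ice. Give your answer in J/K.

Warming step: ΔS₁ = m c ln(T_tr/T_i) = 151 × 2.04 × ln(273.1/225) = 59.68 J/K.
Phase change: ΔS₂ = +mL/T_tr = 151 × 335 / 273.1 = 185.2 J/K.
ΔS_total = (59.68) + (185.2) = 245 J/K.

ΔS = 245 J/K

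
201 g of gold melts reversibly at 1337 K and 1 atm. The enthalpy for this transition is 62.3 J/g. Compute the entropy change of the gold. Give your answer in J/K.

ΔS = 9.37 J/K

Heat absorbed by the substance: Q = mL = 201 × 62.3 = 12522.3 J.
At constant T, ΔS = Q_rev/T = 12522.3 / 1337 = 9.37 J/K.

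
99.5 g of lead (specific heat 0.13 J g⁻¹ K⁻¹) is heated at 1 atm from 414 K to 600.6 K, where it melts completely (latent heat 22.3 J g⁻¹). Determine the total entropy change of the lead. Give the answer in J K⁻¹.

ΔS = 8.51 J/K

Warming step: ΔS₁ = m c ln(T_tr/T_i) = 99.5 × 0.13 × ln(600.6/414) = 4.813 J/K.
Phase change: ΔS₂ = +mL/T_tr = 99.5 × 22.3 / 600.6 = 3.694 J/K.
ΔS_total = (4.813) + (3.694) = 8.51 J/K.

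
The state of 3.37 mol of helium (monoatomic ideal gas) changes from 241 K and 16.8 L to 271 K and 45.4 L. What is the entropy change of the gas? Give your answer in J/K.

Entropy is a state function: ΔS = nC_V ln(T₂/T₁) + nR ln(V₂/V₁), with C_V = 3R/2 = 12.47 J mol⁻¹ K⁻¹ for a monoatomic ideal gas.
ΔS = 3.37 × [12.47 × ln(271/241) + 8.314 × ln(45.4/16.8)] = 32.8 J/K.

ΔS = 32.8 J/K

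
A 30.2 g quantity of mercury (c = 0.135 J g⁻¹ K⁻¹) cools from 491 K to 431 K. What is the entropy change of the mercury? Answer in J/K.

ΔS = ∫dQ_rev/T = m c ln(T₂/T₁) = 30.2 × 0.135 × ln(431/491) = -0.531 J/K.

ΔS = -0.531 J/K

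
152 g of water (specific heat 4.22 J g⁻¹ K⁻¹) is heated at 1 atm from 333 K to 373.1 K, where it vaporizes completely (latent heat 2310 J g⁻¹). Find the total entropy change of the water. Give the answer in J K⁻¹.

ΔS = 1010 J/K

Warming step: ΔS₁ = m c ln(T_tr/T_i) = 152 × 4.22 × ln(373.1/333) = 72.93 J/K.
Phase change: ΔS₂ = +mL/T_tr = 152 × 2310 / 373.1 = 941.1 J/K.
ΔS_total = (72.93) + (941.1) = 1010 J/K.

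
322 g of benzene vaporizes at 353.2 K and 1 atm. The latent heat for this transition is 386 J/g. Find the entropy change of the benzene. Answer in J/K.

Heat absorbed by the substance: Q = mL = 322 × 386 = 124292 J.
At constant T, ΔS = Q_rev/T = 124292 / 353.2 = 352 J/K.

ΔS = 352 J/K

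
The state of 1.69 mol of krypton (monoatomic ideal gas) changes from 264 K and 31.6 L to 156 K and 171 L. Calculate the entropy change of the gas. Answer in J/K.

ΔS = 12.6 J/K

Entropy is a state function: ΔS = nC_V ln(T₂/T₁) + nR ln(V₂/V₁), with C_V = 3R/2 = 12.47 J mol⁻¹ K⁻¹ for a monoatomic ideal gas.
ΔS = 1.69 × [12.47 × ln(156/264) + 8.314 × ln(171/31.6)] = 12.6 J/K.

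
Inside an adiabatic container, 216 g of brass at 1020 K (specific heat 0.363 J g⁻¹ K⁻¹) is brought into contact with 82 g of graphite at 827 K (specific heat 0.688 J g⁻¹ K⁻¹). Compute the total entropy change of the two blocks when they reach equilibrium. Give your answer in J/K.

ΔS_total = 0.712 J/K

Energy balance: T_f = (m₁c₁T₁ + m₂c₂T₂)/(m₁c₁ + m₂c₂) = 939.24 K.
ΔS₁ = m₁c₁ ln(T_f/T₁) = 78.408 × ln(939.24/1020) = -6.468 J/K.
ΔS₂ = m₂c₂ ln(T_f/T₂) = 56.416 × ln(939.24/827) = 7.18 J/K.
ΔS_total = -6.468 + 7.18 = 0.712 J/K.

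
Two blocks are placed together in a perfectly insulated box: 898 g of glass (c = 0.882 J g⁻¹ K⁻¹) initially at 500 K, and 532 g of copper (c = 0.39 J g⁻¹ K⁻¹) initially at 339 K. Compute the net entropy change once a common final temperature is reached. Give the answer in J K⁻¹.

Energy balance: T_f = (m₁c₁T₁ + m₂c₂T₂)/(m₁c₁ + m₂c₂) = 466.58 K.
ΔS₁ = m₁c₁ ln(T_f/T₁) = 792.036 × ln(466.58/500) = -54.79 J/K.
ΔS₂ = m₂c₂ ln(T_f/T₂) = 207.48 × ln(466.58/339) = 66.28 J/K.
ΔS_total = -54.79 + 66.28 = 11.5 J/K.

ΔS_total = 11.5 J/K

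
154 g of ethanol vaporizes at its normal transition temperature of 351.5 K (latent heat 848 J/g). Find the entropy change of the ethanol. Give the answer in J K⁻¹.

Heat absorbed by the substance: Q = mL = 154 × 848 = 130592 J.
At constant T, ΔS = Q_rev/T = 130592 / 351.5 = 372 J/K.

ΔS = 372 J/K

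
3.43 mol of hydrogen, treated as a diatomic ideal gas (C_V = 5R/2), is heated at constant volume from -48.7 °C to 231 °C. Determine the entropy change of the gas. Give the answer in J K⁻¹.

In kelvin: T₁ = 224.45 K, T₂ = 504.15 K. At constant volume, ΔS = nC_V ln(T₂/T₁) with C_V = 5R/2 = 20.79 J mol⁻¹ K⁻¹.
ΔS = 3.43 × 20.79 × ln(504.15/224.45) = 57.7 J/K.

ΔS = 57.7 J/K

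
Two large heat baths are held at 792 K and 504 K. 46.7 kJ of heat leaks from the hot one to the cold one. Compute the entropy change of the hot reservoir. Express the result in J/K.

ΔS_hot = -59 J/K

The hot reservoir loses heat Q, so ΔS_hot = −Q/T_H = −46700/792 = -59 J/K.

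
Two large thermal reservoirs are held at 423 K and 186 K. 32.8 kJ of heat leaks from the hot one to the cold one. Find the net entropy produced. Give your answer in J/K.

ΔS_total = 98.8 J/K

ΔS_hot = −Q/T_H = −32800/423 = -77.54 J/K and ΔS_cold = +Q/T_C = 32800/186 = 176.3 J/K.
ΔS_total = -77.54 + 176.3 = 98.8 J/K, positive as the second law requires.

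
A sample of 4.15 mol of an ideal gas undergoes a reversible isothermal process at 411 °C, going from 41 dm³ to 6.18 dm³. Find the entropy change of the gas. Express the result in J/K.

ΔS_gas = -65.3 J/K

For an isothermal ideal gas ΔS_gas = nR ln(V₂/V₁) = 4.15 × 8.314 × ln(6.18/41) = -65.3 J/K.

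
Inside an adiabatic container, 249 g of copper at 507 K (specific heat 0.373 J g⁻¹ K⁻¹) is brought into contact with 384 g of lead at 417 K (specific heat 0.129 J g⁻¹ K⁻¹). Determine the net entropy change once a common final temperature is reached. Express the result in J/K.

ΔS_total = 0.604 J/K

Energy balance: T_f = (m₁c₁T₁ + m₂c₂T₂)/(m₁c₁ + m₂c₂) = 475.69 K.
ΔS₁ = m₁c₁ ln(T_f/T₁) = 92.877 × ln(475.69/507) = -5.919 J/K.
ΔS₂ = m₂c₂ ln(T_f/T₂) = 49.536 × ln(475.69/417) = 6.523 J/K.
ΔS_total = -5.919 + 6.523 = 0.604 J/K.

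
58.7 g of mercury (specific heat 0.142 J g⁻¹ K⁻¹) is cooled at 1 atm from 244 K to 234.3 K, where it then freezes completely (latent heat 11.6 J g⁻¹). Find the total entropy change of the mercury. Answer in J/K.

ΔS = -3.24 J/K

Cooling step: ΔS₁ = m c ln(T_tr/T_i) = 58.7 × 0.142 × ln(234.3/244) = -0.3381 J/K.
Phase change: ΔS₂ = −mL/T_tr = −58.7 × 11.6 / 234.3 = -2.906 J/K.
ΔS_total = (-0.3381) + (-2.906) = -3.24 J/K.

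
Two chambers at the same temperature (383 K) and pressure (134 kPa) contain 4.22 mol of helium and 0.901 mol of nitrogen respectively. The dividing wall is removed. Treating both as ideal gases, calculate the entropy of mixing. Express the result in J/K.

Mole fractions: x_A = 4.22/5.12 = 0.824, x_B = 0.176.
ΔS_mix = −R(n_A ln x_A + n_B ln x_B) = −8.314 × (4.22 ln 0.824 + 0.901 ln 0.176) = 19.8 J/K.

ΔS_mix = 19.8 J/K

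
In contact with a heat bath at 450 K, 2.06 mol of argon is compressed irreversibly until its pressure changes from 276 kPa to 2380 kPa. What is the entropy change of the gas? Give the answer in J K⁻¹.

Entropy is a state function, so ΔS_gas depends only on the end states.
For an isothermal ideal gas ΔS_gas = nR ln(P₁/P₂) = 2.06 × 8.314 × ln(276/2380) = -36.9 J/K.

ΔS_gas = -36.9 J/K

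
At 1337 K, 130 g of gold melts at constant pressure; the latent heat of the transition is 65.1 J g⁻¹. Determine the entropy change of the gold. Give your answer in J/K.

ΔS = 6.33 J/K

Heat absorbed by the substance: Q = mL = 130 × 65.1 = 8463 J.
At constant T, ΔS = Q_rev/T = 8463 / 1337 = 6.33 J/K.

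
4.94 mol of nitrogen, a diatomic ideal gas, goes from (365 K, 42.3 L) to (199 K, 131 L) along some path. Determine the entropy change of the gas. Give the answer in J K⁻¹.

Entropy is a state function: ΔS = nC_V ln(T₂/T₁) + nR ln(V₂/V₁), with C_V = 5R/2 = 20.79 J mol⁻¹ K⁻¹ for a diatomic ideal gas.
ΔS = 4.94 × [20.79 × ln(199/365) + 8.314 × ln(131/42.3)] = -15.9 J/K.

ΔS = -15.9 J/K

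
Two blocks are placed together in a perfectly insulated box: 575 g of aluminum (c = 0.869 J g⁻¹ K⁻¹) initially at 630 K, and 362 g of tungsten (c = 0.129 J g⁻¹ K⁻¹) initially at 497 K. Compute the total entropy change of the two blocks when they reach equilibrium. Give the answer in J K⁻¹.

ΔS_total = 1.12 J/K

Energy balance: T_f = (m₁c₁T₁ + m₂c₂T₂)/(m₁c₁ + m₂c₂) = 618.63 K.
ΔS₁ = m₁c₁ ln(T_f/T₁) = 499.675 × ln(618.63/630) = -9.098 J/K.
ΔS₂ = m₂c₂ ln(T_f/T₂) = 46.698 × ln(618.63/497) = 10.22 J/K.
ΔS_total = -9.098 + 10.22 = 1.12 J/K.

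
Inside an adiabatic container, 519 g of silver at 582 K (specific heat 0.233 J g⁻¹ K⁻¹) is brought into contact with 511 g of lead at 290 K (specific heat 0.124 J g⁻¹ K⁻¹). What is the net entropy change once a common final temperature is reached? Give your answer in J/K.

Energy balance: T_f = (m₁c₁T₁ + m₂c₂T₂)/(m₁c₁ + m₂c₂) = 481.6 K.
ΔS₁ = m₁c₁ ln(T_f/T₁) = 120.927 × ln(481.6/582) = -22.9 J/K.
ΔS₂ = m₂c₂ ln(T_f/T₂) = 63.364 × ln(481.6/290) = 32.14 J/K.
ΔS_total = -22.9 + 32.14 = 9.24 J/K.

ΔS_total = 9.24 J/K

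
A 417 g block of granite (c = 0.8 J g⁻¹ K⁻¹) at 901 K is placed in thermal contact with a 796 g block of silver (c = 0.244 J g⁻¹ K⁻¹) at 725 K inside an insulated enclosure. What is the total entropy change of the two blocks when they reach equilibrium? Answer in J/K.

ΔS_total = 2.84 J/K

Energy balance: T_f = (m₁c₁T₁ + m₂c₂T₂)/(m₁c₁ + m₂c₂) = 836.24 K.
ΔS₁ = m₁c₁ ln(T_f/T₁) = 333.6 × ln(836.24/901) = -24.88 J/K.
ΔS₂ = m₂c₂ ln(T_f/T₂) = 194.224 × ln(836.24/725) = 27.72 J/K.
ΔS_total = -24.88 + 27.72 = 2.84 J/K.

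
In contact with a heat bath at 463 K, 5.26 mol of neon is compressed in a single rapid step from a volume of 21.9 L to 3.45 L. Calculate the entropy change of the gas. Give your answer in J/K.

ΔS_gas = -80.8 J/K

Entropy is a state function, so ΔS_gas depends only on the end states.
For an isothermal ideal gas ΔS_gas = nR ln(V₂/V₁) = 5.26 × 8.314 × ln(3.45/21.9) = -80.8 J/K.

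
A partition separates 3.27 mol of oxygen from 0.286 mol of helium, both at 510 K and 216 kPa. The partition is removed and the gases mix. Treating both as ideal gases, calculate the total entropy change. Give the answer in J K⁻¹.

ΔS_mix = 8.27 J/K

Mole fractions: x_A = 3.27/3.56 = 0.92, x_B = 0.0804.
ΔS_mix = −R(n_A ln x_A + n_B ln x_B) = −8.314 × (3.27 ln 0.92 + 0.286 ln 0.0804) = 8.27 J/K.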